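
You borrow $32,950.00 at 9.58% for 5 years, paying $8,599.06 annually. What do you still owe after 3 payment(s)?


Formula: Balance = PV*(1+r)^k - PMT*((1+r)^k - 1)/r
Growth: (1 + 0.0958)^3 = 1.315812
Accumulated factor: ((1+r)^k - 1)/r = 3.296578
Balance = $32,950.00 * 1.315812 - $8,599.06 * 3.296578
Balance = $15,008.54

$15,008.54


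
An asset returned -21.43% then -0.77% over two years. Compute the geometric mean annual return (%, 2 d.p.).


Formula: Geometric mean = ((1+r1)*(1+r2))^(1/2) - 1
Product: (1 + -0.2143) * (1 + -0.0077) = 0.7857 * 0.9923 = 0.77965
Square root: 0.77965^0.5 = 0.882978
Geometric mean = 0.882978 - 1 = -0.117022
As percentage: -11.70%

-11.70%


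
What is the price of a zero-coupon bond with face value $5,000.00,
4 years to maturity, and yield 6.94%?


Formula: Price = FV / (1 + r)^n
Substituting: Price = $5,000.00 / (1 + 0.0694)^4
Discount factor: (1.0694)^4 = 1.307858
Price = $5,000.00 / 1.307858 = $3,823.04

$3,823.04


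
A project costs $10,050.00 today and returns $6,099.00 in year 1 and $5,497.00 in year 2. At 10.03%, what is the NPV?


Formula: NPV = C0 + C1/(1+r) + C2/(1+r)^2
Discount C1: $6,099.00 / (1 + 0.1003) = $5,543.03
Discount C2: $5,497.00 / (1 + 0.1003)^2 = $4,540.50
NPV = -$10,050.00 + $5,543.03 + $4,540.50 = $33.53

$33.53


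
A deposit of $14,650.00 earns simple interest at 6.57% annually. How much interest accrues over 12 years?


Formula: I = P * r * t
Substituting: I = $14,650.00 * 0.0657 * 12
Step: I = $14,650.00 * 0.7884
I = $11,550.06

$11,550.06


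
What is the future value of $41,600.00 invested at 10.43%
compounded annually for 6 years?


Formula: FV = P * (1 + r)^n
Substituting: FV = $41,600.00 * (1 + 0.1043)^6
Growth factor: (1.1043)^6 = 1.81352
FV = $41,600.00 * 1.81352 = $75,442.45

$75,442.45


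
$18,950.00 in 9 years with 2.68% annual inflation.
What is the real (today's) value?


Formula: Real value = nominal / (1 + inflation)^years
Price level: (1 + 0.0268)^9 = 1.26874
Real value = $18,950.00 / 1.26874 = $14,936.07

$14,936.07


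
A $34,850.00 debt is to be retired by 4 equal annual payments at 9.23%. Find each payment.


Formula: PMT = PV * r / (1 - (1+r)^(-n))
Denominator: 1 - (1 + 0.0923)^(-4) = 0.297523
Numerator: $34,850.00 * 0.0923 = 3216.655
PMT = 3216.655 / 0.297523 = $10,811.46

$10,811.46


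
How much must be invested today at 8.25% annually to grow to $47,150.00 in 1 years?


Formula: PV = FV / (1 + r)^n
Substituting: PV = $47,150.00 / (1 + 0.0825)^1
Discount factor: (1.0825)^1 = 1.0825
PV = $47,150.00 / 1.0825 = $43,556.58

$43,556.58


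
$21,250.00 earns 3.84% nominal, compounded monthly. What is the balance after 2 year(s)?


Formula: FV = P * (1 + r/m)^(m*t)
Period rate: r/m = 0.0384 / 12 = 0.0032
Total periods: m*t = 12 * 2 = 24
Growth factor: (1 + 0.0032)^24 = 1.079694
FV = $21,250.00 * 1.079694 = $22,943.49

$22,943.49


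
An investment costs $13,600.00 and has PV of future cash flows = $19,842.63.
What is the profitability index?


Formula: PI = PV(cash flows) / initial investment
Substituting: PI = $19,842.63 / $13,600.00
PI = 1.459

1.459


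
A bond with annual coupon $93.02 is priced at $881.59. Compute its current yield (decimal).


Formula: Current yield = annual coupon / price
Substituting: CY = $93.02 / $881.59
CY = 0.105514

0.105514


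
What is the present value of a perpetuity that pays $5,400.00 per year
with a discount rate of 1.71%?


Formula: PV = C / r
Substituting: PV = $5,400.00 / 0.0171
PV = $315,789.47

$315,789.47


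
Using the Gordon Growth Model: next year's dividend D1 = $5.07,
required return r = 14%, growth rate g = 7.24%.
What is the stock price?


Formula: P = D1 / (r - g)
Spread: r - g = 0.14 - 0.0724 = 0.0676
Substituting: P = $5.07 / 0.0676
P = $75.00

$75.00


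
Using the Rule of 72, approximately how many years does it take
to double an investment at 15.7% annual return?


Formula: Years ≈ 72 / r
Substituting: Years ≈ 72 / 15.7
Years ≈ 4.6

4.6 years


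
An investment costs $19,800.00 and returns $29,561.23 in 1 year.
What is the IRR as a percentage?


Formula: IRR = C1/C0 - 1
Substituting: IRR = $29,561.23 / $19,800.00 - 1
Ratio: 1.492991 - 1 = 0.492991
IRR = 49.2991%

49.2991%


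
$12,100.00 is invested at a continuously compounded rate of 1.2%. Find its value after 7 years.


Formula: FV = P * e^(r*t)
Exponent: r*t = 0.012 * 7 = 0.084
e^(0.084) = 1.087629
FV = $12,100.00 * 1.087629 = $13,160.31

$13,160.31


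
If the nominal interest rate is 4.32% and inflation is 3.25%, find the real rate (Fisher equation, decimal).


Formula: (1 + r_real) = (1 + r_nom) / (1 + inflation)
Substituting: (1 + r_real) = 1.0432 / 1.0325
(1 + r_real) = 1.010363
r_real = 1.010363 - 1 = 0.010363

0.010363


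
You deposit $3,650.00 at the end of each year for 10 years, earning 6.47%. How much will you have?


Formula: FV = PMT * ((1+r)^n - 1) / r
Growth factor: (1 + 0.0647)^10 = 1.871856
Numerator: 1.871856 - 1 = 0.871856
FV = $3,650.00 * 0.871856 / 0.0647 = $49,185.10

$49,185.10


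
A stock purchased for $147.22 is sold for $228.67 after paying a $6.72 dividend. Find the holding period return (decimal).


Formula: HPR = (P1 - P0 + D) / P0
Gain: $228.67 - $147.22 + $6.72 = $88.17
HPR = $88.17 / $147.22 = 0.5989

0.5989


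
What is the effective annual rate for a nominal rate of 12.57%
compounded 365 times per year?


Formula: EAR = (1 + r/m)^m - 1
Period rate: r/m = 0.1257 / 365 = 0.000344
Compounding: (1 + 0.000344)^365 = 1.133917
EAR = 1.133917 - 1 = 0.133917

0.133917


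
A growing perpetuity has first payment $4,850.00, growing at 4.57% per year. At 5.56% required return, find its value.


Formula: PV = C / (r - g)
Spread: r - g = 0.0556 - 0.0457 = 0.0099
Substituting: PV = $4,850.00 / 0.0099
PV = $489,898.99

$489,898.99


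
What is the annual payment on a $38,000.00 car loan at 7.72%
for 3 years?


Formula: PMT = PV * r / (1 - (1+r)^(-n))
Denominator: 1 - (1 + 0.0772)^(-3) = 0.199961
Numerator: $38,000.00 * 0.0772 = 2933.6
PMT = 2933.6 / 0.199961 = $14,670.83

$14,670.83


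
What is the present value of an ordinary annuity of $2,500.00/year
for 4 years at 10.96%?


Formula: PV = PMT * (1 - (1+r)^(-n)) / r
Discount factor: (1 + 0.1096)^(-4) = 0.659681
Bracket: 1 - 0.659681 = 0.340319
PV = $2,500.00 * 0.340319 / 0.1096 = $7,762.74

$7,762.74


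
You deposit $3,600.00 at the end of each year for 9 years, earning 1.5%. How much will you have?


Formula: FV = PMT * ((1+r)^n - 1) / r
Growth factor: (1 + 0.015)^9 = 1.14339
Numerator: 1.14339 - 1 = 0.14339
FV = $3,600.00 * 0.14339 / 0.015 = $34,413.59

$34,413.59


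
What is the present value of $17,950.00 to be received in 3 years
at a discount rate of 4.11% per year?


Formula: PV = FV / (1 + r)^n
Substituting: PV = $17,950.00 / (1 + 0.0411)^3
Discount factor: (1.0411)^3 = 1.128437
PV = $17,950.00 / 1.128437 = $15,906.96

$15,906.96


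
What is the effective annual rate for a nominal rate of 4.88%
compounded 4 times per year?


Formula: EAR = (1 + r/m)^m - 1
Period rate: r/m = 0.0488 / 4 = 0.0122
Compounding: (1 + 0.0122)^4 = 1.0497
EAR = 1.0497 - 1 = 0.0497

0.0497


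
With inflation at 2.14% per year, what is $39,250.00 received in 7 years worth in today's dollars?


Formula: Real value = nominal / (1 + inflation)^years
Price level: (1 + 0.0214)^7 = 1.159768
Real value = $39,250.00 / 1.159768 = $33,842.99

$33,842.99


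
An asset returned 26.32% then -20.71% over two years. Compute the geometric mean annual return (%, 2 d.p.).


Formula: Geometric mean = ((1+r1)*(1+r2))^(1/2) - 1
Product: (1 + 0.2632) * (1 + -0.2071) = 1.2632 * 0.7929 = 1.001591
Square root: 1.001591^0.5 = 1.000795
Geometric mean = 1.000795 - 1 = 0.000795
As percentage: 0.08%

0.08%


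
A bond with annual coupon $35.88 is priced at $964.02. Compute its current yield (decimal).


Formula: Current yield = annual coupon / price
Substituting: CY = $35.88 / $964.02
CY = 0.037219

0.037219


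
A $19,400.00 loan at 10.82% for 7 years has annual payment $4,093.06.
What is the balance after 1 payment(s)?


Formula: Balance = PV*(1+r)^k - PMT*((1+r)^k - 1)/r
Growth: (1 + 0.1082)^1 = 1.1082
Accumulated factor: ((1+r)^k - 1)/r = 1.0
Balance = $19,400.00 * 1.1082 - $4,093.06 * 1.0
Balance = $17,406.02

$17,406.02


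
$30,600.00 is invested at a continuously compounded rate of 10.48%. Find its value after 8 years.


Formula: FV = P * e^(r*t)
Exponent: r*t = 0.1048 * 8 = 0.8384
e^(0.8384) = 2.312664
FV = $30,600.00 * 2.312664 = $70,767.51

$70,767.51


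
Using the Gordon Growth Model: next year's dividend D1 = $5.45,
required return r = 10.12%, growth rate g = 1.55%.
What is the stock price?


Formula: P = D1 / (r - g)
Spread: r - g = 0.1012 - 0.0155 = 0.0857
Substituting: P = $5.45 / 0.0857
P = $63.59

$63.59


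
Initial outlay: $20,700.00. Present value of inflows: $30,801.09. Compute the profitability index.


Formula: PI = PV(cash flows) / initial investment
Substituting: PI = $30,801.09 / $20,700.00
PI = 1.488

1.488


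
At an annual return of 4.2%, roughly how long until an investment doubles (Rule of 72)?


Formula: Years ≈ 72 / r
Substituting: Years ≈ 72 / 4.2
Years ≈ 17.1

17.1 years


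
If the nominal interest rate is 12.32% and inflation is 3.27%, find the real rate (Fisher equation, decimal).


Formula: (1 + r_real) = (1 + r_nom) / (1 + inflation)
Substituting: (1 + r_real) = 1.1232 / 1.0327
(1 + r_real) = 1.087634
r_real = 1.087634 - 1 = 0.087634

0.087634


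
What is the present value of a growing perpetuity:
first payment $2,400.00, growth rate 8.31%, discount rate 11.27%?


Formula: PV = C / (r - g)
Spread: r - g = 0.1127 - 0.0831 = 0.0296
Substituting: PV = $2,400.00 / 0.0296
PV = $81,081.08

$81,081.08


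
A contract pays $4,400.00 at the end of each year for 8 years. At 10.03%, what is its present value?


Formula: PV = PMT * (1 - (1+r)^(-n)) / r
Discount factor: (1 + 0.1003)^(-8) = 0.465491
Bracket: 1 - 0.465491 = 0.534509
PV = $4,400.00 * 0.534509 / 0.1003 = $23,448.06

$23,448.06


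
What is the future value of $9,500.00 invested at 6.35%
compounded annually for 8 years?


Formula: FV = P * (1 + r)^n
Substituting: FV = $9,500.00 * (1 + 0.0635)^8
Growth factor: (1.0635)^8 = 1.63644
FV = $9,500.00 * 1.63644 = $15,546.18

$15,546.18


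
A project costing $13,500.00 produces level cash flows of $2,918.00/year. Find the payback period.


Formula: Payback = investment / annual cash flow
Substituting: Payback = $13,500.00 / $2,918.00
Payback = 4.6265 years

4.6265 years


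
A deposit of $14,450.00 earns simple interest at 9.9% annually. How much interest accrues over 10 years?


Formula: I = P * r * t
Substituting: I = $14,450.00 * 0.099 * 10
Step: I = $14,450.00 * 0.99
I = $14,305.50

$14,305.50


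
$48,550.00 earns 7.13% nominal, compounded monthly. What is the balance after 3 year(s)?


Formula: FV = P * (1 + r/m)^(m*t)
Period rate: r/m = 0.0713 / 12 = 0.005942
Total periods: m*t = 12 * 3 = 36
Growth factor: (1 + 0.005942)^36 = 1.237715
FV = $48,550.00 * 1.237715 = $60,091.07

$60,091.07


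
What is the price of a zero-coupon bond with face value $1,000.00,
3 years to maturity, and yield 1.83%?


Formula: Price = FV / (1 + r)^n
Substituting: Price = $1,000.00 / (1 + 0.0183)^3
Discount factor: (1.0183)^3 = 1.055911
Price = $1,000.00 / 1.055911 = $947.05

$947.05


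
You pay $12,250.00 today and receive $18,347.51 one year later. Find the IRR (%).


Formula: IRR = C1/C0 - 1
Substituting: IRR = $18,347.51 / $12,250.00 - 1
Ratio: 1.497756 - 1 = 0.497756
IRR = 49.7756%

49.7756%


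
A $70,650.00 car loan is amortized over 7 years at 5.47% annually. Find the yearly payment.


Formula: PMT = PV * r / (1 - (1+r)^(-n))
Denominator: 1 - (1 + 0.0547)^(-7) = 0.311193
Numerator: $70,650.00 * 0.0547 = 3864.555
PMT = 3864.555 / 0.311193 = $12,418.50

$12,418.50


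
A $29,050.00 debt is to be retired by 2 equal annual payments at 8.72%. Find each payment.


Formula: PMT = PV * r / (1 - (1+r)^(-n))
Denominator: 1 - (1 + 0.0872)^(-2) = 0.153979
Numerator: $29,050.00 * 0.0872 = 2533.16
PMT = 2533.16 / 0.153979 = $16,451.33

$16,451.33


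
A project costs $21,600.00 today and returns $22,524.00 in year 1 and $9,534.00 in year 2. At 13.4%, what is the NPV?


Formula: NPV = C0 + C1/(1+r) + C2/(1+r)^2
Discount C1: $22,524.00 / (1 + 0.134) = $19,862.43
Discount C2: $9,534.00 / (1 + 0.134)^2 = $7,413.94
NPV = -$21,600.00 + $19,862.43 + $7,413.94 = $5,676.37

$5,676.37


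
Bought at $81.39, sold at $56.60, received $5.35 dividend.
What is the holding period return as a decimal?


Formula: HPR = (P1 - P0 + D) / P0
Gain: $56.60 - $81.39 + $5.35 = -$19.44
HPR = -$19.44 / $81.39 = -0.2388

-0.2388


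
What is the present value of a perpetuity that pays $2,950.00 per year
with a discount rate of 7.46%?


Formula: PV = C / r
Substituting: PV = $2,950.00 / 0.0746
PV = $39,544.24

$39,544.24


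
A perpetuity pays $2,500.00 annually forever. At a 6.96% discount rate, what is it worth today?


Formula: PV = C / r
Substituting: PV = $2,500.00 / 0.0696
PV = $35,919.54

$35,919.54


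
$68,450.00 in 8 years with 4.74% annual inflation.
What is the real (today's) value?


Formula: Real value = nominal / (1 + inflation)^years
Price level: (1 + 0.0474)^8 = 1.44844
Real value = $68,450.00 / 1.44844 = $47,257.73

$47,257.73


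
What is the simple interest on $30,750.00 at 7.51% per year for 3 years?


Formula: I = P * r * t
Substituting: I = $30,750.00 * 0.0751 * 3
Step: I = $30,750.00 * 0.2253
I = $6,927.98

$6,927.98


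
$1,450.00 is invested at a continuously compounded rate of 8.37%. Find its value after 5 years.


Formula: FV = P * e^(r*t)
Exponent: r*t = 0.0837 * 5 = 0.4185
e^(0.4185) = 1.51968
FV = $1,450.00 * 1.51968 = $2,203.54

$2,203.54


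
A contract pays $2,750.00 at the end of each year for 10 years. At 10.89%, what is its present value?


Formula: PV = PMT * (1 - (1+r)^(-n)) / r
Discount factor: (1 + 0.1089)^(-10) = 0.355694
Bracket: 1 - 0.355694 = 0.644306
PV = $2,750.00 * 0.644306 / 0.1089 = $16,270.36

$16,270.36


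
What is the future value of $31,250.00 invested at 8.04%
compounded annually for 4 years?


Formula: FV = P * (1 + r)^n
Substituting: FV = $31,250.00 * (1 + 0.0804)^4
Growth factor: (1.0804)^4 = 1.362506
FV = $31,250.00 * 1.362506 = $42,578.30

$42,578.30


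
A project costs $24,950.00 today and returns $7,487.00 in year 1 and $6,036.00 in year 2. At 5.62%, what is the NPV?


Formula: NPV = C0 + C1/(1+r) + C2/(1+r)^2
Discount C1: $7,487.00 / (1 + 0.0562) = $7,088.62
Discount C2: $6,036.00 / (1 + 0.0562)^2 = $5,410.74
NPV = -$24,950.00 + $7,088.62 + $5,410.74 = -$12,450.64

-$12,450.64


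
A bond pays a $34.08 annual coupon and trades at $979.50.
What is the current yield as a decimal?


Formula: Current yield = annual coupon / price
Substituting: CY = $34.08 / $979.50
CY = 0.034793

0.034793


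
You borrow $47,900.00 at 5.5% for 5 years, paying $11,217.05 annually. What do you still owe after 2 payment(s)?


Formula: Balance = PV*(1+r)^k - PMT*((1+r)^k - 1)/r
Growth: (1 + 0.055)^2 = 1.113025
Accumulated factor: ((1+r)^k - 1)/r = 2.055
Balance = $47,900.00 * 1.113025 - $11,217.05 * 2.055
Balance = $30,262.86

$30,262.86


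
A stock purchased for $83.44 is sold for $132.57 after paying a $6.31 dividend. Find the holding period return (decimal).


Formula: HPR = (P1 - P0 + D) / P0
Gain: $132.57 - $83.44 + $6.31 = $55.44
HPR = $55.44 / $83.44 = 0.6644

0.6644


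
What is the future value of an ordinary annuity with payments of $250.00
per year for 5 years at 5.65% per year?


Formula: FV = PMT * ((1+r)^n - 1) / r
Growth factor: (1 + 0.0565)^5 = 1.316278
Numerator: 1.316278 - 1 = 0.316278
FV = $250.00 * 0.316278 / 0.0565 = $1,399.46

$1,399.46


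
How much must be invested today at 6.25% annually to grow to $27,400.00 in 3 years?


Formula: PV = FV / (1 + r)^n
Substituting: PV = $27,400.00 / (1 + 0.0625)^3
Discount factor: (1.0625)^3 = 1.199463
PV = $27,400.00 / 1.199463 = $22,843.56

$22,843.56


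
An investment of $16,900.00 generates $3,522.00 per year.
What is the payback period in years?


Formula: Payback = investment / annual cash flow
Substituting: Payback = $16,900.00 / $3,522.00
Payback = 4.7984 years

4.7984 years


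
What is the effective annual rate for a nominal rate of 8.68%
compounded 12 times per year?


Formula: EAR = (1 + r/m)^m - 1
Period rate: r/m = 0.0868 / 12 = 0.007233
Compounding: (1 + 0.007233)^12 = 1.090338
EAR = 1.090338 - 1 = 0.090338

0.090338


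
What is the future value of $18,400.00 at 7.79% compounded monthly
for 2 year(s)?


Formula: FV = P * (1 + r/m)^(m*t)
Period rate: r/m = 0.0779 / 12 = 0.006492
Total periods: m*t = 12 * 2 = 24
Growth factor: (1 + 0.006492)^24 = 1.168004
FV = $18,400.00 * 1.168004 = $21,491.28

$21,491.28


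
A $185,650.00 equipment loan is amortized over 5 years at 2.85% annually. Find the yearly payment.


Formula: PMT = PV * r / (1 - (1+r)^(-n))
Denominator: 1 - (1 + 0.0285)^(-5) = 0.131083
Numerator: $185,650.00 * 0.0285 = 5291.025
PMT = 5291.025 / 0.131083 = $40,364.07

$40,364.07


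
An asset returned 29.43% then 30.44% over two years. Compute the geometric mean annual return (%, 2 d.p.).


Formula: Geometric mean = ((1+r1)*(1+r2))^(1/2) - 1
Product: (1 + 0.2943) * (1 + 0.3044) = 1.2943 * 1.3044 = 1.688285
Square root: 1.688285^0.5 = 1.29934
Geometric mean = 1.29934 - 1 = 0.29934
As percentage: 29.93%

29.93%


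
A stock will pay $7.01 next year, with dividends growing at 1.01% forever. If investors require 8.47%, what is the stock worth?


Formula: P = D1 / (r - g)
Spread: r - g = 0.0847 - 0.0101 = 0.0746
Substituting: P = $7.01 / 0.0746
P = $93.97

$93.97


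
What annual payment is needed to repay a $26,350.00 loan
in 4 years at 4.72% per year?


Formula: PMT = PV * r / (1 - (1+r)^(-n))
Denominator: 1 - (1 + 0.0472)^(-4) = 0.168463
Numerator: $26,350.00 * 0.0472 = 1243.72
PMT = 1243.72 / 0.168463 = $7,382.74

$7,382.74


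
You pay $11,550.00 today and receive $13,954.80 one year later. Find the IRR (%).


Formula: IRR = C1/C0 - 1
Substituting: IRR = $13,954.80 / $11,550.00 - 1
Ratio: 1.208208 - 1 = 0.208208
IRR = 20.8208%

20.8208%


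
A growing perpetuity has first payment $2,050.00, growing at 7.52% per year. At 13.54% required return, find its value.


Formula: PV = C / (r - g)
Spread: r - g = 0.1354 - 0.0752 = 0.0602
Substituting: PV = $2,050.00 / 0.0602
PV = $34,053.16

$34,053.16


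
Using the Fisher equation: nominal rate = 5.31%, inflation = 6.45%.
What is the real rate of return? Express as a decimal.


Formula: (1 + r_real) = (1 + r_nom) / (1 + inflation)
Substituting: (1 + r_real) = 1.0531 / 1.0645
(1 + r_real) = 0.989291
r_real = 0.989291 - 1 = -0.010709

-0.010709


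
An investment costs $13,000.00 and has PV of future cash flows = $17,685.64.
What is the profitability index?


Formula: PI = PV(cash flows) / initial investment
Substituting: PI = $17,685.64 / $13,000.00
PI = 1.3604

1.3604


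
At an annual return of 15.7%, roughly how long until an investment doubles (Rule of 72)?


Formula: Years ≈ 72 / r
Substituting: Years ≈ 72 / 15.7
Years ≈ 4.6

4.6 years


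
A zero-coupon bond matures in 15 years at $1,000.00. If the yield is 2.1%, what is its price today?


Formula: Price = FV / (1 + r)^n
Substituting: Price = $1,000.00 / (1 + 0.021)^15
Discount factor: (1.021)^15 = 1.365797
Price = $1,000.00 / 1.365797 = $732.17

$732.17


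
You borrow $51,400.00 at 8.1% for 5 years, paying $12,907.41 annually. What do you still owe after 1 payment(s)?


Formula: Balance = PV*(1+r)^k - PMT*((1+r)^k - 1)/r
Growth: (1 + 0.081)^1 = 1.081
Accumulated factor: ((1+r)^k - 1)/r = 1.0
Balance = $51,400.00 * 1.081 - $12,907.41 * 1.0
Balance = $42,655.99

$42,655.99


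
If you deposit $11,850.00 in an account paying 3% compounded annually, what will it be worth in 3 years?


Formula: FV = P * (1 + r)^n
Substituting: FV = $11,850.00 * (1 + 0.03)^3
Growth factor: (1.03)^3 = 1.092727
FV = $11,850.00 * 1.092727 = $12,948.81

$12,948.81


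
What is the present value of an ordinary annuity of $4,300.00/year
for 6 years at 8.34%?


Formula: PV = PMT * (1 - (1+r)^(-n)) / r
Discount factor: (1 + 0.0834)^(-6) = 0.618396
Bracket: 1 - 0.618396 = 0.381604
PV = $4,300.00 * 0.381604 / 0.0834 = $19,675.00

$19,675.00


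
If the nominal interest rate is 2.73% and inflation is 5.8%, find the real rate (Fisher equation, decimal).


Formula: (1 + r_real) = (1 + r_nom) / (1 + inflation)
Substituting: (1 + r_real) = 1.0273 / 1.058
(1 + r_real) = 0.970983
r_real = 0.970983 - 1 = -0.029017

-0.029017


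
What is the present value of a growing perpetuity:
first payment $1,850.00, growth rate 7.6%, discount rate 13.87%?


Formula: PV = C / (r - g)
Spread: r - g = 0.1387 - 0.076 = 0.0627
Substituting: PV = $1,850.00 / 0.0627
PV = $29,505.58

$29,505.58


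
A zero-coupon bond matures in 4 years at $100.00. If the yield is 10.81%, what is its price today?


Formula: Price = FV / (1 + r)^n
Substituting: Price = $100.00 / (1 + 0.1081)^4
Discount factor: (1.1081)^4 = 1.507703
Price = $100.00 / 1.507703 = $66.33

$66.33


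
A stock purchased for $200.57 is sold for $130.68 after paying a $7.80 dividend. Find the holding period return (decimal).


Formula: HPR = (P1 - P0 + D) / P0
Gain: $130.68 - $200.57 + $7.80 = -$62.09
HPR = -$62.09 / $200.57 = -0.3096

-0.3096


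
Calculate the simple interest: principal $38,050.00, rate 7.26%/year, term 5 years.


Formula: I = P * r * t
Substituting: I = $38,050.00 * 0.0726 * 5
Step: I = $38,050.00 * 0.363
I = $13,812.15

$13,812.15


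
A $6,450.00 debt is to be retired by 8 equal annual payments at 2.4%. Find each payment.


Formula: PMT = PV * r / (1 - (1+r)^(-n))
Denominator: 1 - (1 + 0.024)^(-8) = 0.172819
Numerator: $6,450.00 * 0.024 = 154.8
PMT = 154.8 / 0.172819 = $895.73

$895.73


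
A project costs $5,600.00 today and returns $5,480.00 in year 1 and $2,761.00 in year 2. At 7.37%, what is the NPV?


Formula: NPV = C0 + C1/(1+r) + C2/(1+r)^2
Discount C1: $5,480.00 / (1 + 0.0737) = $5,103.85
Discount C2: $2,761.00 / (1 + 0.0737)^2 = $2,394.97
NPV = -$5,600.00 + $5,103.85 + $2,394.97 = $1,898.82

$1,898.82


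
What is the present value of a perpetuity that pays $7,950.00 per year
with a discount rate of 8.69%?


Formula: PV = C / r
Substituting: PV = $7,950.00 / 0.0869
PV = $91,484.46

$91,484.46


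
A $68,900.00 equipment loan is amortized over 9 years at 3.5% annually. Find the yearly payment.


Formula: PMT = PV * r / (1 - (1+r)^(-n))
Denominator: 1 - (1 + 0.035)^(-9) = 0.266269
Numerator: $68,900.00 * 0.035 = 2411.5
PMT = 2411.5 / 0.266269 = $9,056.63

$9,056.63


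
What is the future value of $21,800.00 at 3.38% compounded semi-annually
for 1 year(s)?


Formula: FV = P * (1 + r/m)^(m*t)
Period rate: r/m = 0.0338 / 2 = 0.0169
Total periods: m*t = 2 * 1 = 2
Growth factor: (1 + 0.0169)^2 = 1.034086
FV = $21,800.00 * 1.034086 = $22,543.07

$22,543.07


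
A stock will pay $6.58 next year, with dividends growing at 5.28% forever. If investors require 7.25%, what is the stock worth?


Formula: P = D1 / (r - g)
Spread: r - g = 0.0725 - 0.0528 = 0.0197
Substituting: P = $6.58 / 0.0197
P = $334.01

$334.01


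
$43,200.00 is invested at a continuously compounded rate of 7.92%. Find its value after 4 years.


Formula: FV = P * e^(r*t)
Exponent: r*t = 0.0792 * 4 = 0.3168
e^(0.3168) = 1.372728
FV = $43,200.00 * 1.372728 = $59,301.85

$59,301.85


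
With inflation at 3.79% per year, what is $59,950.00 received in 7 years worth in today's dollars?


Formula: Real value = nominal / (1 + inflation)^years
Price level: (1 + 0.0379)^7 = 1.297444
Real value = $59,950.00 / 1.297444 = $46,206.24

$46,206.24


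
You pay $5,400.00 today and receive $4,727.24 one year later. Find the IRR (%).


Formula: IRR = C1/C0 - 1
Substituting: IRR = $4,727.24 / $5,400.00 - 1
Ratio: 0.875415 - 1 = -0.124585
IRR = -12.4585%

-12.4585%


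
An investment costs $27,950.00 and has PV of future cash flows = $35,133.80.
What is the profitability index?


Formula: PI = PV(cash flows) / initial investment
Substituting: PI = $35,133.80 / $27,950.00
PI = 1.257

1.257


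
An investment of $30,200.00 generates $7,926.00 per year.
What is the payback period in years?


Formula: Payback = investment / annual cash flow
Substituting: Payback = $30,200.00 / $7,926.00
Payback = 3.8102 years

3.8102 years


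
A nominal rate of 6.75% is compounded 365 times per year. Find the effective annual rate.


Formula: EAR = (1 + r/m)^m - 1
Period rate: r/m = 0.0675 / 365 = 0.000185
Compounding: (1 + 0.000185)^365 = 1.069824
EAR = 1.069824 - 1 = 0.069824

0.069824


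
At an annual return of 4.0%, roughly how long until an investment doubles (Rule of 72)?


Formula: Years ≈ 72 / r
Substituting: Years ≈ 72 / 4.0
Years ≈ 18.0

18.0 years


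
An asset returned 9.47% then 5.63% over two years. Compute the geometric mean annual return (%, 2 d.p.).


Formula: Geometric mean = ((1+r1)*(1+r2))^(1/2) - 1
Product: (1 + 0.0947) * (1 + 0.0563) = 1.0947 * 1.0563 = 1.156332
Square root: 1.156332^0.5 = 1.075329
Geometric mean = 1.075329 - 1 = 0.075329
As percentage: 7.53%

7.53%


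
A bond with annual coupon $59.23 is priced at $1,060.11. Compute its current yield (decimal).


Formula: Current yield = annual coupon / price
Substituting: CY = $59.23 / $1,060.11
CY = 0.055872

0.055872


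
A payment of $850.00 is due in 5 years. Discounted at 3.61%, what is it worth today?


Formula: PV = FV / (1 + r)^n
Substituting: PV = $850.00 / (1 + 0.0361)^5
Discount factor: (1.0361)^5 = 1.194011
PV = $850.00 / 1.194011 = $711.89

$711.89


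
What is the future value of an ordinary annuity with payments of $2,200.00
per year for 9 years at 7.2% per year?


Formula: FV = PMT * ((1+r)^n - 1) / r
Growth factor: (1 + 0.072)^9 = 1.869619
Numerator: 1.869619 - 1 = 0.869619
FV = $2,200.00 * 0.869619 / 0.072 = $26,571.69

$26,571.69


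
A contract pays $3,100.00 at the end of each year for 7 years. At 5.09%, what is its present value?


Formula: PV = PMT * (1 - (1+r)^(-n)) / r
Discount factor: (1 + 0.0509)^(-7) = 0.706432
Bracket: 1 - 0.706432 = 0.293568
PV = $3,100.00 * 0.293568 / 0.0509 = $17,879.40

$17,879.40


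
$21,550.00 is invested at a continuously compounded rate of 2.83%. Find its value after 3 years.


Formula: FV = P * e^(r*t)
Exponent: r*t = 0.0283 * 3 = 0.0849
e^(0.0849) = 1.088608
FV = $21,550.00 * 1.088608 = $23,459.51

$23,459.51


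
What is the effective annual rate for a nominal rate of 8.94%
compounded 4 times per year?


Formula: EAR = (1 + r/m)^m - 1
Period rate: r/m = 0.0894 / 4 = 0.02235
Compounding: (1 + 0.02235)^4 = 1.092442
EAR = 1.092442 - 1 = 0.092442

0.092442


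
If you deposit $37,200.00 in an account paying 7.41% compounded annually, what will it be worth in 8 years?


Formula: FV = P * (1 + r)^n
Substituting: FV = $37,200.00 * (1 + 0.0741)^8
Growth factor: (1.0741)^8 = 1.771568
FV = $37,200.00 * 1.771568 = $65,902.32

$65,902.32


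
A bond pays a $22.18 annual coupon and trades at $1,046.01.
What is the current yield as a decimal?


Formula: Current yield = annual coupon / price
Substituting: CY = $22.18 / $1,046.01
CY = 0.021204

0.021204


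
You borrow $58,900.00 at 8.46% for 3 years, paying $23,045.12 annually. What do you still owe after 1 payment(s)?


Formula: Balance = PV*(1+r)^k - PMT*((1+r)^k - 1)/r
Growth: (1 + 0.0846)^1 = 1.0846
Accumulated factor: ((1+r)^k - 1)/r = 1.0
Balance = $58,900.00 * 1.0846 - $23,045.12 * 1.0
Balance = $40,837.82

$40,837.82


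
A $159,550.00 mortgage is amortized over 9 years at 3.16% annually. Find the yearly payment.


Formula: PMT = PV * r / (1 - (1+r)^(-n))
Denominator: 1 - (1 + 0.0316)^(-9) = 0.244215
Numerator: $159,550.00 * 0.0316 = 5041.78
PMT = 5041.78 / 0.244215 = $20,644.80

$20,644.80


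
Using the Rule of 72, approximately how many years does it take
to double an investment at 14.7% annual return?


Formula: Years ≈ 72 / r
Substituting: Years ≈ 72 / 14.7
Years ≈ 4.9

4.9 years


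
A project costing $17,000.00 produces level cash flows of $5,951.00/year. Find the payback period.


Formula: Payback = investment / annual cash flow
Substituting: Payback = $17,000.00 / $5,951.00
Payback = 2.8567 years

2.8567 years


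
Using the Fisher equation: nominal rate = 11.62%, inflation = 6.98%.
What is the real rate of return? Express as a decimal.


Formula: (1 + r_real) = (1 + r_nom) / (1 + inflation)
Substituting: (1 + r_real) = 1.1162 / 1.0698
(1 + r_real) = 1.043373
r_real = 1.043373 - 1 = 0.043373

0.043373


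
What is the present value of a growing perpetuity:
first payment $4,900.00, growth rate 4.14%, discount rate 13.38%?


Formula: PV = C / (r - g)
Spread: r - g = 0.1338 - 0.0414 = 0.0924
Substituting: PV = $4,900.00 / 0.0924
PV = $53,030.30

$53,030.30


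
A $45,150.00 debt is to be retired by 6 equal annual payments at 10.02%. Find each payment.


Formula: PMT = PV * r / (1 - (1+r)^(-n))
Denominator: 1 - (1 + 0.1002)^(-6) = 0.436141
Numerator: $45,150.00 * 0.1002 = 4524.03
PMT = 4524.03 / 0.436141 = $10,372.85

$10,372.85


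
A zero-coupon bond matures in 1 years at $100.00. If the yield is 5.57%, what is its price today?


Formula: Price = FV / (1 + r)^n
Substituting: Price = $100.00 / (1 + 0.0557)^1
Discount factor: (1.0557)^1 = 1.0557
Price = $100.00 / 1.0557 = $94.72

$94.72


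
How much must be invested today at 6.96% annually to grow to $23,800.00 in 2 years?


Formula: PV = FV / (1 + r)^n
Substituting: PV = $23,800.00 / (1 + 0.0696)^2
Discount factor: (1.0696)^2 = 1.144044
PV = $23,800.00 / 1.144044 = $20,803.39

$20,803.39


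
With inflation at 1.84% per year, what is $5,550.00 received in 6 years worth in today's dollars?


Formula: Real value = nominal / (1 + inflation)^years
Price level: (1 + 0.0184)^6 = 1.115605
Real value = $5,550.00 / 1.115605 = $4,974.88

$4,974.88


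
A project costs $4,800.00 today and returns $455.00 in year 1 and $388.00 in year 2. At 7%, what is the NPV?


Formula: NPV = C0 + C1/(1+r) + C2/(1+r)^2
Discount C1: $455.00 / (1 + 0.07) = $425.23
Discount C2: $388.00 / (1 + 0.07)^2 = $338.89
NPV = -$4,800.00 + $425.23 + $338.89 = -$4,035.87

-$4,035.87


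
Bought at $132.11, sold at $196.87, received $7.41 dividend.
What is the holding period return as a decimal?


Formula: HPR = (P1 - P0 + D) / P0
Gain: $196.87 - $132.11 + $7.41 = $72.17
HPR = $72.17 / $132.11 = 0.5463

0.5463


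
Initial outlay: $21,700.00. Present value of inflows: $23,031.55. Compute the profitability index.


Formula: PI = PV(cash flows) / initial investment
Substituting: PI = $23,031.55 / $21,700.00
PI = 1.0614

1.0614


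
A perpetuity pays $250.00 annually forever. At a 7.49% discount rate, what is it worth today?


Formula: PV = C / r
Substituting: PV = $250.00 / 0.0749
PV = $3,337.78

$3,337.78


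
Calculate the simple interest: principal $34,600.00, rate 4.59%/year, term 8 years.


Formula: I = P * r * t
Substituting: I = $34,600.00 * 0.0459 * 8
Step: I = $34,600.00 * 0.3672
I = $12,705.12

$12,705.12


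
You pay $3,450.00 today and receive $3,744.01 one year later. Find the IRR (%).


Formula: IRR = C1/C0 - 1
Substituting: IRR = $3,744.01 / $3,450.00 - 1
Ratio: 1.08522 - 1 = 0.08522
IRR = 8.522%

8.522%


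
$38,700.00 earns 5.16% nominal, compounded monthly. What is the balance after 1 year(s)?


Formula: FV = P * (1 + r/m)^(m*t)
Period rate: r/m = 0.0516 / 12 = 0.0043
Total periods: m*t = 12 * 1 = 12
Growth factor: (1 + 0.0043)^12 = 1.052838
FV = $38,700.00 * 1.052838 = $40,744.83

$40,744.83


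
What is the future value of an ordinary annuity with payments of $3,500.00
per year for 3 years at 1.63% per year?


Formula: FV = PMT * ((1+r)^n - 1) / r
Growth factor: (1 + 0.0163)^3 = 1.049701
Numerator: 1.049701 - 1 = 0.049701
FV = $3,500.00 * 0.049701 / 0.0163 = $10,672.08

$10,672.08


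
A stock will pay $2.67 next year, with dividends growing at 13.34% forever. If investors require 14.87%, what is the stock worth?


Formula: P = D1 / (r - g)
Spread: r - g = 0.1487 - 0.1334 = 0.0153
Substituting: P = $2.67 / 0.0153
P = $174.51

$174.51


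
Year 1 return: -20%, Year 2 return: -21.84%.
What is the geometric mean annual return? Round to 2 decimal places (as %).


Formula: Geometric mean = ((1+r1)*(1+r2))^(1/2) - 1
Product: (1 + -0.2) * (1 + -0.2184) = 0.8 * 0.7816 = 0.62528
Square root: 0.62528^0.5 = 0.790746
Geometric mean = 0.790746 - 1 = -0.209254
As percentage: -20.93%

-20.93%


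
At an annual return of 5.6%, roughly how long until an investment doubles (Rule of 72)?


Formula: Years ≈ 72 / r
Substituting: Years ≈ 72 / 5.6
Years ≈ 12.9

12.9 years


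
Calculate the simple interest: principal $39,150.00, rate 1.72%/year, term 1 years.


Formula: I = P * r * t
Substituting: I = $39,150.00 * 0.0172 * 1
Step: I = $39,150.00 * 0.0172
I = $673.38

$673.38


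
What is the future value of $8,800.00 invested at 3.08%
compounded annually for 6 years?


Formula: FV = P * (1 + r)^n
Substituting: FV = $8,800.00 * (1 + 0.0308)^6
Growth factor: (1.0308)^6 = 1.199628
FV = $8,800.00 * 1.199628 = $10,556.72

$10,556.72


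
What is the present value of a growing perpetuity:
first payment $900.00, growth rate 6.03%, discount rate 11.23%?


Formula: PV = C / (r - g)
Spread: r - g = 0.1123 - 0.0603 = 0.052
Substituting: PV = $900.00 / 0.052
PV = $17,307.69

$17,307.69


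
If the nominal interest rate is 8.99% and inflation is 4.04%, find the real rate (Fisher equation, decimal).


Formula: (1 + r_real) = (1 + r_nom) / (1 + inflation)
Substituting: (1 + r_real) = 1.0899 / 1.0404
(1 + r_real) = 1.047578
r_real = 1.047578 - 1 = 0.047578

0.047578


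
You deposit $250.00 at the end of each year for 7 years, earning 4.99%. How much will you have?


Formula: FV = PMT * ((1+r)^n - 1) / r
Growth factor: (1 + 0.0499)^7 = 1.406163
Numerator: 1.406163 - 1 = 0.406163
FV = $250.00 * 0.406163 / 0.0499 = $2,034.88

$2,034.88


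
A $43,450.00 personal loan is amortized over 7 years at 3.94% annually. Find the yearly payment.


Formula: PMT = PV * r / (1 - (1+r)^(-n))
Denominator: 1 - (1 + 0.0394)^(-7) = 0.237006
Numerator: $43,450.00 * 0.0394 = 1711.93
PMT = 1711.93 / 0.237006 = $7,223.14

$7,223.14


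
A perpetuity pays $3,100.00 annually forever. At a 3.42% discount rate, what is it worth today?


Formula: PV = C / r
Substituting: PV = $3,100.00 / 0.0342
PV = $90,643.27

$90,643.27


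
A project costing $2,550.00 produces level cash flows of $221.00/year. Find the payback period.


Formula: Payback = investment / annual cash flow
Substituting: Payback = $2,550.00 / $221.00
Payback = 11.5385 years

11.5385 years


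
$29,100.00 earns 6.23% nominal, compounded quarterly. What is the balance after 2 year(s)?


Formula: FV = P * (1 + r/m)^(m*t)
Period rate: r/m = 0.0623 / 4 = 0.015575
Total periods: m*t = 4 * 2 = 8
Growth factor: (1 + 0.015575)^8 = 1.131608
FV = $29,100.00 * 1.131608 = $32,929.79

$32,929.79


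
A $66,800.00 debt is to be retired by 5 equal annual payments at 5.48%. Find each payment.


Formula: PMT = PV * r / (1 - (1+r)^(-n))
Denominator: 1 - (1 + 0.0548)^(-5) = 0.23414
Numerator: $66,800.00 * 0.0548 = 3660.64
PMT = 3660.64 / 0.23414 = $15,634.41

$15,634.41


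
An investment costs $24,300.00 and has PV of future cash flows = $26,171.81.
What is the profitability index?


Formula: PI = PV(cash flows) / initial investment
Substituting: PI = $26,171.81 / $24,300.00
PI = 1.077

1.077


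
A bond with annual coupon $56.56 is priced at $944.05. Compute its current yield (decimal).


Formula: Current yield = annual coupon / price
Substituting: CY = $56.56 / $944.05
CY = 0.059912

0.059912


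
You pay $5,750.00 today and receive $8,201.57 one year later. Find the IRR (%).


Formula: IRR = C1/C0 - 1
Substituting: IRR = $8,201.57 / $5,750.00 - 1
Ratio: 1.42636 - 1 = 0.42636
IRR = 42.636%

42.636%


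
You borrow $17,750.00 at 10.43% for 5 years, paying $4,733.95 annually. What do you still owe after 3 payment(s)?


Formula: Balance = PV*(1+r)^k - PMT*((1+r)^k - 1)/r
Growth: (1 + 0.1043)^3 = 1.34667
Accumulated factor: ((1+r)^k - 1)/r = 3.323778
Balance = $17,750.00 * 1.34667 - $4,733.95 * 3.323778
Balance = $8,168.79

$8,168.79


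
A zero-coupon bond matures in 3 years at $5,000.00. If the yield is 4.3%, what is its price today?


Formula: Price = FV / (1 + r)^n
Substituting: Price = $5,000.00 / (1 + 0.043)^3
Discount factor: (1.043)^3 = 1.134627
Price = $5,000.00 / 1.134627 = $4,406.74

$4,406.74


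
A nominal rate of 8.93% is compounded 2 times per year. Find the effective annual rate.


Formula: EAR = (1 + r/m)^m - 1
Period rate: r/m = 0.0893 / 2 = 0.04465
Compounding: (1 + 0.04465)^2 = 1.091294
EAR = 1.091294 - 1 = 0.091294

0.091294


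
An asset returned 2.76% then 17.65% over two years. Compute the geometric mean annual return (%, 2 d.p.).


Formula: Geometric mean = ((1+r1)*(1+r2))^(1/2) - 1
Product: (1 + 0.0276) * (1 + 0.1765) = 1.0276 * 1.1765 = 1.208971
Square root: 1.208971^0.5 = 1.099532
Geometric mean = 1.099532 - 1 = 0.099532
As percentage: 9.95%

9.95%


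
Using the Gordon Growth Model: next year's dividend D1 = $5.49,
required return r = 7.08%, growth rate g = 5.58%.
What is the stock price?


Formula: P = D1 / (r - g)
Spread: r - g = 0.0708 - 0.0558 = 0.015
Substituting: P = $5.49 / 0.015
P = $366.00

$366.00


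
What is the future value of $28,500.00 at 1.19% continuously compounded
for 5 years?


Formula: FV = P * e^(r*t)
Exponent: r*t = 0.0119 * 5 = 0.0595
e^(0.0595) = 1.061306
FV = $28,500.00 * 1.061306 = $30,247.21

$30,247.21


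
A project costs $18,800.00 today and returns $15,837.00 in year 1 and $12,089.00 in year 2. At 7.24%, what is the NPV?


Formula: NPV = C0 + C1/(1+r) + C2/(1+r)^2
Discount C1: $15,837.00 / (1 + 0.0724) = $14,767.81
Discount C2: $12,089.00 / (1 + 0.0724)^2 = $10,511.79
NPV = -$18,800.00 + $14,767.81 + $10,511.79 = $6,479.60

$6,479.60


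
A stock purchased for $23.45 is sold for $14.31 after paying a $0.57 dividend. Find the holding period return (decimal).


Formula: HPR = (P1 - P0 + D) / P0
Gain: $14.31 - $23.45 + $0.57 = -$8.57
HPR = -$8.57 / $23.45 = -0.3655

-0.3655


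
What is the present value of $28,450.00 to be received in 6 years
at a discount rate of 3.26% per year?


Formula: PV = FV / (1 + r)^n
Substituting: PV = $28,450.00 / (1 + 0.0326)^6
Discount factor: (1.0326)^6 = 1.212251
PV = $28,450.00 / 1.212251 = $23,468.73

$23,468.73


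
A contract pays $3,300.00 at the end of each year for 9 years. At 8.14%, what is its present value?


Formula: PV = PMT * (1 - (1+r)^(-n)) / r
Discount factor: (1 + 0.0814)^(-9) = 0.49445
Bracket: 1 - 0.49445 = 0.50555
PV = $3,300.00 * 0.50555 / 0.0814 = $20,495.25

$20,495.25


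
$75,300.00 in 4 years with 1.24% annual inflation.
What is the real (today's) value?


Formula: Real value = nominal / (1 + inflation)^years
Price level: (1 + 0.0124)^4 = 1.05053
Real value = $75,300.00 / 1.05053 = $71,678.09

$71,678.09


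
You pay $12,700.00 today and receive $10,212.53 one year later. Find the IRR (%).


Formula: IRR = C1/C0 - 1
Substituting: IRR = $10,212.53 / $12,700.00 - 1
Ratio: 0.804136 - 1 = -0.195864
IRR = -19.5864%

-19.5864%


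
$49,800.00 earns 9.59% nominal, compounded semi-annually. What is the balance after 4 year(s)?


Formula: FV = P * (1 + r/m)^(m*t)
Period rate: r/m = 0.0959 / 2 = 0.04795
Total periods: m*t = 2 * 4 = 8
Growth factor: (1 + 0.04795)^8 = 1.454536
FV = $49,800.00 * 1.454536 = $72,435.90

$72,435.90
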